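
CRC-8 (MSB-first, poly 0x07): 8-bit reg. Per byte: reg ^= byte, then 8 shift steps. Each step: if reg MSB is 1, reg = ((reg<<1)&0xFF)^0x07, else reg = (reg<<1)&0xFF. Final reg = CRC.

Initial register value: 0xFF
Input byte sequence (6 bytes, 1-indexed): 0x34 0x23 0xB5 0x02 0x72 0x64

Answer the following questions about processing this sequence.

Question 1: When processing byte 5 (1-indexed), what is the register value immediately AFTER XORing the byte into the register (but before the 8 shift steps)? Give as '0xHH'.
Register before byte 5: 0xDE
Byte 5: 0x72
0xDE XOR 0x72 = 0xAC

Answer: 0xAC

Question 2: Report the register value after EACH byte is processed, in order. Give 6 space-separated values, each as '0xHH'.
0x7F 0x93 0xF2 0xDE 0x4D 0xDF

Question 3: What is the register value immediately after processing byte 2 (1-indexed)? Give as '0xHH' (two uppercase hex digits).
After byte 1 (0x34): reg=0x7F
After byte 2 (0x23): reg=0x93

Answer: 0x93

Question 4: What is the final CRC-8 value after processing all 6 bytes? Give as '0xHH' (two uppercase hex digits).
After byte 1 (0x34): reg=0x7F
After byte 2 (0x23): reg=0x93
After byte 3 (0xB5): reg=0xF2
After byte 4 (0x02): reg=0xDE
After byte 5 (0x72): reg=0x4D
After byte 6 (0x64): reg=0xDF

Answer: 0xDF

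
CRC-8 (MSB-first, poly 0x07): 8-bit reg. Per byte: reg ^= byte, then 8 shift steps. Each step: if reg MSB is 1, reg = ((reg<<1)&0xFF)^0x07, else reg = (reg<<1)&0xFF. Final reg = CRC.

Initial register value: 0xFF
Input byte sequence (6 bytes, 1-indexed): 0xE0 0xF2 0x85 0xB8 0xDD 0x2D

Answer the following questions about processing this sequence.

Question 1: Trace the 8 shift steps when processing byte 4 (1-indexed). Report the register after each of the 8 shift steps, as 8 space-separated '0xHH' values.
After byte 1 (0xE0): reg=0x5D
After byte 2 (0xF2): reg=0x44
After byte 3 (0x85): reg=0x49
Register before byte 4: 0x49
After XOR with byte 0xB8: 0xF1

Answer: 0xE5 0xCD 0x9D 0x3D 0x7A 0xF4 0xEF 0xD9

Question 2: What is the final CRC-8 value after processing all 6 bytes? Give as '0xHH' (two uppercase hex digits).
After byte 1 (0xE0): reg=0x5D
After byte 2 (0xF2): reg=0x44
After byte 3 (0x85): reg=0x49
After byte 4 (0xB8): reg=0xD9
After byte 5 (0xDD): reg=0x1C
After byte 6 (0x2D): reg=0x97

Answer: 0x97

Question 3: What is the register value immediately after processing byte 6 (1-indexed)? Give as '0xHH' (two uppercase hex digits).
Answer: 0x97

Derivation:
After byte 1 (0xE0): reg=0x5D
After byte 2 (0xF2): reg=0x44
After byte 3 (0x85): reg=0x49
After byte 4 (0xB8): reg=0xD9
After byte 5 (0xDD): reg=0x1C
After byte 6 (0x2D): reg=0x97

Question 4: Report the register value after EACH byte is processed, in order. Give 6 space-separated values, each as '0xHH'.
0x5D 0x44 0x49 0xD9 0x1C 0x97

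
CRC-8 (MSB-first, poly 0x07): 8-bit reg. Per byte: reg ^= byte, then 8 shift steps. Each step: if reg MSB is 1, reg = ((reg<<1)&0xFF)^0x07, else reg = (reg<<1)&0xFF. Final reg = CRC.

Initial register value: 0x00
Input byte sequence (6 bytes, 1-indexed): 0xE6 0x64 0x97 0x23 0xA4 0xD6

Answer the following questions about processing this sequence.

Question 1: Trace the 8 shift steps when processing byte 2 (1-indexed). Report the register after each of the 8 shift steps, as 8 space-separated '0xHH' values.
Answer: 0xB7 0x69 0xD2 0xA3 0x41 0x82 0x03 0x06

Derivation:
After byte 1 (0xE6): reg=0xBC
Register before byte 2: 0xBC
After XOR with byte 0x64: 0xD8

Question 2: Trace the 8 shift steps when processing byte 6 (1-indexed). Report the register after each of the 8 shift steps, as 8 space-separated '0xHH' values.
Answer: 0xE7 0xC9 0x95 0x2D 0x5A 0xB4 0x6F 0xDE

Derivation:
After byte 1 (0xE6): reg=0xBC
After byte 2 (0x64): reg=0x06
After byte 3 (0x97): reg=0xFE
After byte 4 (0x23): reg=0x1D
After byte 5 (0xA4): reg=0x26
Register before byte 6: 0x26
After XOR with byte 0xD6: 0xF0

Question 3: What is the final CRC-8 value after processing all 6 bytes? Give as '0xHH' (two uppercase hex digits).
Answer: 0xDE

Derivation:
After byte 1 (0xE6): reg=0xBC
After byte 2 (0x64): reg=0x06
After byte 3 (0x97): reg=0xFE
After byte 4 (0x23): reg=0x1D
After byte 5 (0xA4): reg=0x26
After byte 6 (0xD6): reg=0xDE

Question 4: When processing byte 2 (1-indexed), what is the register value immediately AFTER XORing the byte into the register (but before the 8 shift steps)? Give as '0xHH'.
Answer: 0xD8

Derivation:
Register before byte 2: 0xBC
Byte 2: 0x64
0xBC XOR 0x64 = 0xD8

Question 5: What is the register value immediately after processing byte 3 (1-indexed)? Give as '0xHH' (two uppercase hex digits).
After byte 1 (0xE6): reg=0xBC
After byte 2 (0x64): reg=0x06
After byte 3 (0x97): reg=0xFE

Answer: 0xFE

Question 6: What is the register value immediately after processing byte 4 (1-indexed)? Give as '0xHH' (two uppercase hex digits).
After byte 1 (0xE6): reg=0xBC
After byte 2 (0x64): reg=0x06
After byte 3 (0x97): reg=0xFE
After byte 4 (0x23): reg=0x1D

Answer: 0x1D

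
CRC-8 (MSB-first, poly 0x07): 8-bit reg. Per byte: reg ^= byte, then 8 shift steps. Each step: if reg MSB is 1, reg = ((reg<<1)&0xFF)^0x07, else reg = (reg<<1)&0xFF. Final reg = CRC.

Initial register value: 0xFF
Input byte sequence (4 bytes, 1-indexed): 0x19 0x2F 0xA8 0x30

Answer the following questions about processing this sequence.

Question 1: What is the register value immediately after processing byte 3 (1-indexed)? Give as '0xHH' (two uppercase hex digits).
After byte 1 (0x19): reg=0xBC
After byte 2 (0x2F): reg=0xF0
After byte 3 (0xA8): reg=0x8F

Answer: 0x8F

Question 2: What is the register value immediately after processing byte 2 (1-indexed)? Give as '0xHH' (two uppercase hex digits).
Answer: 0xF0

Derivation:
After byte 1 (0x19): reg=0xBC
After byte 2 (0x2F): reg=0xF0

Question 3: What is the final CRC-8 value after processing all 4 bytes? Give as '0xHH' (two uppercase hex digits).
After byte 1 (0x19): reg=0xBC
After byte 2 (0x2F): reg=0xF0
After byte 3 (0xA8): reg=0x8F
After byte 4 (0x30): reg=0x34

Answer: 0x34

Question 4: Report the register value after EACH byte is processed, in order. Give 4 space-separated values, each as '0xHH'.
0xBC 0xF0 0x8F 0x34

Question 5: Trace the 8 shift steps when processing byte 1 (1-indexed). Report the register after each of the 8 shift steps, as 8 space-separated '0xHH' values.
Register before byte 1: 0xFF
After XOR with byte 0x19: 0xE6

Answer: 0xCB 0x91 0x25 0x4A 0x94 0x2F 0x5E 0xBC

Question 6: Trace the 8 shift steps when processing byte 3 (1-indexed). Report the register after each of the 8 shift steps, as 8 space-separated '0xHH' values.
Answer: 0xB0 0x67 0xCE 0x9B 0x31 0x62 0xC4 0x8F

Derivation:
After byte 1 (0x19): reg=0xBC
After byte 2 (0x2F): reg=0xF0
Register before byte 3: 0xF0
After XOR with byte 0xA8: 0x58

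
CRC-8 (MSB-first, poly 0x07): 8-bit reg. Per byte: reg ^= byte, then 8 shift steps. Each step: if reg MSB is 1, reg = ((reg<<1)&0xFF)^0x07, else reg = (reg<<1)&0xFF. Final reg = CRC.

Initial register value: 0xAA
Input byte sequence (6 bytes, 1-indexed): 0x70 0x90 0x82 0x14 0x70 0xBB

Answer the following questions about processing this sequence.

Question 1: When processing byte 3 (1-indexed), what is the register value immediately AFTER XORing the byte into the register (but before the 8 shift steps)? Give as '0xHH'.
Register before byte 3: 0xC1
Byte 3: 0x82
0xC1 XOR 0x82 = 0x43

Answer: 0x43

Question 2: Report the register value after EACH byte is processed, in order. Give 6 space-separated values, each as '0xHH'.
0x08 0xC1 0xCE 0x08 0x6F 0x22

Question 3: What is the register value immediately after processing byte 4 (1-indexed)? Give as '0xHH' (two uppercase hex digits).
After byte 1 (0x70): reg=0x08
After byte 2 (0x90): reg=0xC1
After byte 3 (0x82): reg=0xCE
After byte 4 (0x14): reg=0x08

Answer: 0x08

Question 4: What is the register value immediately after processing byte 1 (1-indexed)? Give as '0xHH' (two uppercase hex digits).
Answer: 0x08

Derivation:
After byte 1 (0x70): reg=0x08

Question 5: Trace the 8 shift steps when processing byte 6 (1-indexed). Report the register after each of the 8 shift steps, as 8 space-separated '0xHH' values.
Answer: 0xAF 0x59 0xB2 0x63 0xC6 0x8B 0x11 0x22

Derivation:
After byte 1 (0x70): reg=0x08
After byte 2 (0x90): reg=0xC1
After byte 3 (0x82): reg=0xCE
After byte 4 (0x14): reg=0x08
After byte 5 (0x70): reg=0x6F
Register before byte 6: 0x6F
After XOR with byte 0xBB: 0xD4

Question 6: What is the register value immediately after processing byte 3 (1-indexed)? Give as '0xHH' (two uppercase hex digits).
After byte 1 (0x70): reg=0x08
After byte 2 (0x90): reg=0xC1
After byte 3 (0x82): reg=0xCE

Answer: 0xCE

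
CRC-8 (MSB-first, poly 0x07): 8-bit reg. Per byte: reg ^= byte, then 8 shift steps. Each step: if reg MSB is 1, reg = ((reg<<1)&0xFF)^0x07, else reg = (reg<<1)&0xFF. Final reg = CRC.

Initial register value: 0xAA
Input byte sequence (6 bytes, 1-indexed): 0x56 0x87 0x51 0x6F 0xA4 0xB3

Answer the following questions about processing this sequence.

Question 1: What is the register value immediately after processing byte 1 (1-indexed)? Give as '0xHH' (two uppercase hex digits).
After byte 1 (0x56): reg=0xFA

Answer: 0xFA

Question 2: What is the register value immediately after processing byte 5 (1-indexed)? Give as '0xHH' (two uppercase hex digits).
Answer: 0xC0

Derivation:
After byte 1 (0x56): reg=0xFA
After byte 2 (0x87): reg=0x74
After byte 3 (0x51): reg=0xFB
After byte 4 (0x6F): reg=0xE5
After byte 5 (0xA4): reg=0xC0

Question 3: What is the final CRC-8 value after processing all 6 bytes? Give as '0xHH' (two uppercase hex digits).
Answer: 0x5E

Derivation:
After byte 1 (0x56): reg=0xFA
After byte 2 (0x87): reg=0x74
After byte 3 (0x51): reg=0xFB
After byte 4 (0x6F): reg=0xE5
After byte 5 (0xA4): reg=0xC0
After byte 6 (0xB3): reg=0x5E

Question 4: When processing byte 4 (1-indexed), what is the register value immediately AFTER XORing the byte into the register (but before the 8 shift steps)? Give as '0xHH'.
Register before byte 4: 0xFB
Byte 4: 0x6F
0xFB XOR 0x6F = 0x94

Answer: 0x94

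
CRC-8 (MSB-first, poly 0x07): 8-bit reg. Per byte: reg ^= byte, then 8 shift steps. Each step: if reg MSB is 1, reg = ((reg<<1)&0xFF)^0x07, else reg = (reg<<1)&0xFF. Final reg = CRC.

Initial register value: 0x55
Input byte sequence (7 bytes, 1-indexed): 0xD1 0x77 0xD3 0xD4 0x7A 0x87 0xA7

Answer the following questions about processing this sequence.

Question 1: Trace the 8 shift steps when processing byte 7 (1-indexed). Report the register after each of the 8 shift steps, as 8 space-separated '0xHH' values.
Answer: 0x29 0x52 0xA4 0x4F 0x9E 0x3B 0x76 0xEC

Derivation:
After byte 1 (0xD1): reg=0x95
After byte 2 (0x77): reg=0xA0
After byte 3 (0xD3): reg=0x5E
After byte 4 (0xD4): reg=0xBF
After byte 5 (0x7A): reg=0x55
After byte 6 (0x87): reg=0x30
Register before byte 7: 0x30
After XOR with byte 0xA7: 0x97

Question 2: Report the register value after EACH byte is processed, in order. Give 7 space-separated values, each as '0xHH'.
0x95 0xA0 0x5E 0xBF 0x55 0x30 0xEC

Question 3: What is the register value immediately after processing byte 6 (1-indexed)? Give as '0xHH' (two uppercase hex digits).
After byte 1 (0xD1): reg=0x95
After byte 2 (0x77): reg=0xA0
After byte 3 (0xD3): reg=0x5E
After byte 4 (0xD4): reg=0xBF
After byte 5 (0x7A): reg=0x55
After byte 6 (0x87): reg=0x30

Answer: 0x30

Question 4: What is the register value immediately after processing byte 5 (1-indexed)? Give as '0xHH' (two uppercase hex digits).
After byte 1 (0xD1): reg=0x95
After byte 2 (0x77): reg=0xA0
After byte 3 (0xD3): reg=0x5E
After byte 4 (0xD4): reg=0xBF
After byte 5 (0x7A): reg=0x55

Answer: 0x55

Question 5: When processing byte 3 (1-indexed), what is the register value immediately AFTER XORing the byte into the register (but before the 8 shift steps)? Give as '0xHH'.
Register before byte 3: 0xA0
Byte 3: 0xD3
0xA0 XOR 0xD3 = 0x73

Answer: 0x73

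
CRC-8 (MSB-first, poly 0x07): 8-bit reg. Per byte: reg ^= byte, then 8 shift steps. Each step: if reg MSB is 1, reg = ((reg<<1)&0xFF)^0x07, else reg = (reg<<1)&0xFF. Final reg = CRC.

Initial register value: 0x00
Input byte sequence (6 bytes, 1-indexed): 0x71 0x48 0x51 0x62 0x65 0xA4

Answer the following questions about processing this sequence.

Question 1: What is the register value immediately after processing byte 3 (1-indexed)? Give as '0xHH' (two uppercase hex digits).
After byte 1 (0x71): reg=0x50
After byte 2 (0x48): reg=0x48
After byte 3 (0x51): reg=0x4F

Answer: 0x4F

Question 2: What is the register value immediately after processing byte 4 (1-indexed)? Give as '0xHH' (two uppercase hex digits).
After byte 1 (0x71): reg=0x50
After byte 2 (0x48): reg=0x48
After byte 3 (0x51): reg=0x4F
After byte 4 (0x62): reg=0xC3

Answer: 0xC3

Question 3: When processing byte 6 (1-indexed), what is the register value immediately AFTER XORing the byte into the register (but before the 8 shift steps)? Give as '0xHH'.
Answer: 0xDF

Derivation:
Register before byte 6: 0x7B
Byte 6: 0xA4
0x7B XOR 0xA4 = 0xDF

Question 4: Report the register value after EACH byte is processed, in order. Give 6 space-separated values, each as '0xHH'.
0x50 0x48 0x4F 0xC3 0x7B 0x13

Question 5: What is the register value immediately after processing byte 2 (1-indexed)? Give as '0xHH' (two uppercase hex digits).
Answer: 0x48

Derivation:
After byte 1 (0x71): reg=0x50
After byte 2 (0x48): reg=0x48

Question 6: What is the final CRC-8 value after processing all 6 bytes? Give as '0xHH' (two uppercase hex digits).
After byte 1 (0x71): reg=0x50
After byte 2 (0x48): reg=0x48
After byte 3 (0x51): reg=0x4F
After byte 4 (0x62): reg=0xC3
After byte 5 (0x65): reg=0x7B
After byte 6 (0xA4): reg=0x13

Answer: 0x13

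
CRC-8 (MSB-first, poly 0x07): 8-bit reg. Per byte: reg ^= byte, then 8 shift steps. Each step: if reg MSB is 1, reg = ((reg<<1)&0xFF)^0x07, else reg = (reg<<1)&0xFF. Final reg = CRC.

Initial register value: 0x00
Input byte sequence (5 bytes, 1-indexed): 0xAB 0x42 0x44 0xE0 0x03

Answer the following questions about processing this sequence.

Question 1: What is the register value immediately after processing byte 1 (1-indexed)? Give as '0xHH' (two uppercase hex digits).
After byte 1 (0xAB): reg=0x58

Answer: 0x58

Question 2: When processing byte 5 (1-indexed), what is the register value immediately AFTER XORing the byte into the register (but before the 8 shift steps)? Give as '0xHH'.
Answer: 0x87

Derivation:
Register before byte 5: 0x84
Byte 5: 0x03
0x84 XOR 0x03 = 0x87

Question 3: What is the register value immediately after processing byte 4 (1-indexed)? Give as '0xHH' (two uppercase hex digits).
After byte 1 (0xAB): reg=0x58
After byte 2 (0x42): reg=0x46
After byte 3 (0x44): reg=0x0E
After byte 4 (0xE0): reg=0x84

Answer: 0x84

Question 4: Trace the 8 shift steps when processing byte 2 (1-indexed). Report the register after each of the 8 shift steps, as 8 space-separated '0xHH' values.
Answer: 0x34 0x68 0xD0 0xA7 0x49 0x92 0x23 0x46

Derivation:
After byte 1 (0xAB): reg=0x58
Register before byte 2: 0x58
After XOR with byte 0x42: 0x1A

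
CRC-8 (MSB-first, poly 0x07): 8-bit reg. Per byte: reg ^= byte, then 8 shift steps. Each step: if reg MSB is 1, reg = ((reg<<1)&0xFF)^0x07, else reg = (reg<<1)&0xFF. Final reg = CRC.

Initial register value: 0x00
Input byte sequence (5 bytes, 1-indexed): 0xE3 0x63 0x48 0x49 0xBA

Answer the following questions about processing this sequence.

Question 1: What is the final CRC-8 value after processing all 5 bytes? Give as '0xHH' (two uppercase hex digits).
Answer: 0xEC

Derivation:
After byte 1 (0xE3): reg=0xA7
After byte 2 (0x63): reg=0x52
After byte 3 (0x48): reg=0x46
After byte 4 (0x49): reg=0x2D
After byte 5 (0xBA): reg=0xEC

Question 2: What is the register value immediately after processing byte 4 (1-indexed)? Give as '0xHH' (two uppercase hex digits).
After byte 1 (0xE3): reg=0xA7
After byte 2 (0x63): reg=0x52
After byte 3 (0x48): reg=0x46
After byte 4 (0x49): reg=0x2D

Answer: 0x2D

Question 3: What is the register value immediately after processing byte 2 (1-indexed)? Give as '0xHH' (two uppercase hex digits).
After byte 1 (0xE3): reg=0xA7
After byte 2 (0x63): reg=0x52

Answer: 0x52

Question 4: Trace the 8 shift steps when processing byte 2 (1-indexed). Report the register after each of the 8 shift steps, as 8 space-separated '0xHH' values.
After byte 1 (0xE3): reg=0xA7
Register before byte 2: 0xA7
After XOR with byte 0x63: 0xC4

Answer: 0x8F 0x19 0x32 0x64 0xC8 0x97 0x29 0x52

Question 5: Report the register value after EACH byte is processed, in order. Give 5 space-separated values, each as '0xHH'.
0xA7 0x52 0x46 0x2D 0xEC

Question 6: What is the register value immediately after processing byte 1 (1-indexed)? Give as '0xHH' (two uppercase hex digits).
After byte 1 (0xE3): reg=0xA7

Answer: 0xA7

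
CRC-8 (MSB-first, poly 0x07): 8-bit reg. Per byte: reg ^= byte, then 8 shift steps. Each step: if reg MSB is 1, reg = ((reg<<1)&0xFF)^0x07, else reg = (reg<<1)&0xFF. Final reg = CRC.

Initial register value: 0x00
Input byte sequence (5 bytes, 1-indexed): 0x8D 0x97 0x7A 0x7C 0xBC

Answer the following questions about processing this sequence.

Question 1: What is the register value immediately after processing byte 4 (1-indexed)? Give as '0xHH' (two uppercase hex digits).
After byte 1 (0x8D): reg=0xAA
After byte 2 (0x97): reg=0xB3
After byte 3 (0x7A): reg=0x71
After byte 4 (0x7C): reg=0x23

Answer: 0x23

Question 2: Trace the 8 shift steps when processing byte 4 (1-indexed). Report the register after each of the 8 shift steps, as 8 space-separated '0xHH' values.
Answer: 0x1A 0x34 0x68 0xD0 0xA7 0x49 0x92 0x23

Derivation:
After byte 1 (0x8D): reg=0xAA
After byte 2 (0x97): reg=0xB3
After byte 3 (0x7A): reg=0x71
Register before byte 4: 0x71
After XOR with byte 0x7C: 0x0D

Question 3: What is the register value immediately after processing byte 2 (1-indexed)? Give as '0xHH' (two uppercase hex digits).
Answer: 0xB3

Derivation:
After byte 1 (0x8D): reg=0xAA
After byte 2 (0x97): reg=0xB3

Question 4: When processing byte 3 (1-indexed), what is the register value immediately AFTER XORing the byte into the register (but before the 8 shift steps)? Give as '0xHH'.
Register before byte 3: 0xB3
Byte 3: 0x7A
0xB3 XOR 0x7A = 0xC9

Answer: 0xC9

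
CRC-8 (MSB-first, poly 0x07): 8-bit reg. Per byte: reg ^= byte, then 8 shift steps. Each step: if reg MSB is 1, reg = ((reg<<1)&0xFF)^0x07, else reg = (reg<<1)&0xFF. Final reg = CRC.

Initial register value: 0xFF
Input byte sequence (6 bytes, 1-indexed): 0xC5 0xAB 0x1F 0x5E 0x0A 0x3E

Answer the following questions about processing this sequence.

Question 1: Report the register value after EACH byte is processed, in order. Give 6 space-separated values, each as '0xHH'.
0xA6 0x23 0xB4 0x98 0xF7 0x71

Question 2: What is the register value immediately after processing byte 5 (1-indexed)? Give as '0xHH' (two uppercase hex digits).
After byte 1 (0xC5): reg=0xA6
After byte 2 (0xAB): reg=0x23
After byte 3 (0x1F): reg=0xB4
After byte 4 (0x5E): reg=0x98
After byte 5 (0x0A): reg=0xF7

Answer: 0xF7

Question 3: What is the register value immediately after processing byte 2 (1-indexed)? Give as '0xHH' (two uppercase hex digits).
After byte 1 (0xC5): reg=0xA6
After byte 2 (0xAB): reg=0x23

Answer: 0x23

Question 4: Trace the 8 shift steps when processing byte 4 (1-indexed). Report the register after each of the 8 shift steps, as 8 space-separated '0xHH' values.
Answer: 0xD3 0xA1 0x45 0x8A 0x13 0x26 0x4C 0x98

Derivation:
After byte 1 (0xC5): reg=0xA6
After byte 2 (0xAB): reg=0x23
After byte 3 (0x1F): reg=0xB4
Register before byte 4: 0xB4
After XOR with byte 0x5E: 0xEA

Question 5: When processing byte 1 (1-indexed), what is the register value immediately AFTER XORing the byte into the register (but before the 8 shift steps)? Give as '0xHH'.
Register before byte 1: 0xFF
Byte 1: 0xC5
0xFF XOR 0xC5 = 0x3A

Answer: 0x3A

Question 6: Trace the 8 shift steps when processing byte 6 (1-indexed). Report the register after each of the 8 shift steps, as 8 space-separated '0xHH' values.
After byte 1 (0xC5): reg=0xA6
After byte 2 (0xAB): reg=0x23
After byte 3 (0x1F): reg=0xB4
After byte 4 (0x5E): reg=0x98
After byte 5 (0x0A): reg=0xF7
Register before byte 6: 0xF7
After XOR with byte 0x3E: 0xC9

Answer: 0x95 0x2D 0x5A 0xB4 0x6F 0xDE 0xBB 0x71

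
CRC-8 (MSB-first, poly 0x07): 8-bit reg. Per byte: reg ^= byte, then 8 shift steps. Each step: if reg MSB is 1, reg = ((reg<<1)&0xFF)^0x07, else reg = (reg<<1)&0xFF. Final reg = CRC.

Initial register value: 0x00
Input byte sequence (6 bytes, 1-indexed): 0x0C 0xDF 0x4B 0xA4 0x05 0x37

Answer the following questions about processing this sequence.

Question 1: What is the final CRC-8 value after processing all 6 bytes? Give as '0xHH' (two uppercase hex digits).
Answer: 0x80

Derivation:
After byte 1 (0x0C): reg=0x24
After byte 2 (0xDF): reg=0xEF
After byte 3 (0x4B): reg=0x75
After byte 4 (0xA4): reg=0x39
After byte 5 (0x05): reg=0xB4
After byte 6 (0x37): reg=0x80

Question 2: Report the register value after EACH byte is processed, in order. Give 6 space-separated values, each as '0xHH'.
0x24 0xEF 0x75 0x39 0xB4 0x80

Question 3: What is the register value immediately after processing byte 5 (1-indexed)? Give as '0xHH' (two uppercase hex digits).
After byte 1 (0x0C): reg=0x24
After byte 2 (0xDF): reg=0xEF
After byte 3 (0x4B): reg=0x75
After byte 4 (0xA4): reg=0x39
After byte 5 (0x05): reg=0xB4

Answer: 0xB4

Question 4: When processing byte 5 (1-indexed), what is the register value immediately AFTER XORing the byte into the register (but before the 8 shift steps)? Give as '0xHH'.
Register before byte 5: 0x39
Byte 5: 0x05
0x39 XOR 0x05 = 0x3C

Answer: 0x3C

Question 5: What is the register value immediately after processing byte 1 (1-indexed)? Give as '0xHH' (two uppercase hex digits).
After byte 1 (0x0C): reg=0x24

Answer: 0x24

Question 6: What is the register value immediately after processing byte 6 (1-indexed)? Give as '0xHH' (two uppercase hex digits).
After byte 1 (0x0C): reg=0x24
After byte 2 (0xDF): reg=0xEF
After byte 3 (0x4B): reg=0x75
After byte 4 (0xA4): reg=0x39
After byte 5 (0x05): reg=0xB4
After byte 6 (0x37): reg=0x80

Answer: 0x80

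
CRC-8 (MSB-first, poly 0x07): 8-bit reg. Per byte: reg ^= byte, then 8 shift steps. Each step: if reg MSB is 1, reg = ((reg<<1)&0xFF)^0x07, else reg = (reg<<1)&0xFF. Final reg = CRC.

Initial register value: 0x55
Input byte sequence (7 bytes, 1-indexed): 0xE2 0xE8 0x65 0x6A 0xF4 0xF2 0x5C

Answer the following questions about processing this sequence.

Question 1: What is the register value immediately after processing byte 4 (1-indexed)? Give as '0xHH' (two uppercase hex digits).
Answer: 0xC0

Derivation:
After byte 1 (0xE2): reg=0x0C
After byte 2 (0xE8): reg=0xB2
After byte 3 (0x65): reg=0x2B
After byte 4 (0x6A): reg=0xC0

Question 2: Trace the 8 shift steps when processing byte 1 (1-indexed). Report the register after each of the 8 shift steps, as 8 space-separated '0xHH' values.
Answer: 0x69 0xD2 0xA3 0x41 0x82 0x03 0x06 0x0C

Derivation:
Register before byte 1: 0x55
After XOR with byte 0xE2: 0xB7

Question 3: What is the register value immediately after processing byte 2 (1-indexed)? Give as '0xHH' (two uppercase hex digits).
After byte 1 (0xE2): reg=0x0C
After byte 2 (0xE8): reg=0xB2

Answer: 0xB2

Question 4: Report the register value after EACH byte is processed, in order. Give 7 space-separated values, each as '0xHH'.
0x0C 0xB2 0x2B 0xC0 0x8C 0x7D 0xE7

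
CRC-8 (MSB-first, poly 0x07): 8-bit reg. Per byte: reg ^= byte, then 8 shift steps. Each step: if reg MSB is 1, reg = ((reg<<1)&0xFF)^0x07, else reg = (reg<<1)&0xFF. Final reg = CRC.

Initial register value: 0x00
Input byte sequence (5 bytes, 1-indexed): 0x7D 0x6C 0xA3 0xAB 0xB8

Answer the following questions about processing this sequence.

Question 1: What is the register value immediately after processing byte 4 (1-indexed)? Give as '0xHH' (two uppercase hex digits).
After byte 1 (0x7D): reg=0x74
After byte 2 (0x6C): reg=0x48
After byte 3 (0xA3): reg=0x9F
After byte 4 (0xAB): reg=0x8C

Answer: 0x8C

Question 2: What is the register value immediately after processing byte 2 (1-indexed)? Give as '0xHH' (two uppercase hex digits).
Answer: 0x48

Derivation:
After byte 1 (0x7D): reg=0x74
After byte 2 (0x6C): reg=0x48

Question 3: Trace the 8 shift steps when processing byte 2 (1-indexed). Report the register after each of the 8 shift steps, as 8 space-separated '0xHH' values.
Answer: 0x30 0x60 0xC0 0x87 0x09 0x12 0x24 0x48

Derivation:
After byte 1 (0x7D): reg=0x74
Register before byte 2: 0x74
After XOR with byte 0x6C: 0x18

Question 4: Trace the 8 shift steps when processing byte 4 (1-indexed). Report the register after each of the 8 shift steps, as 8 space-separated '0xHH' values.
After byte 1 (0x7D): reg=0x74
After byte 2 (0x6C): reg=0x48
After byte 3 (0xA3): reg=0x9F
Register before byte 4: 0x9F
After XOR with byte 0xAB: 0x34

Answer: 0x68 0xD0 0xA7 0x49 0x92 0x23 0x46 0x8C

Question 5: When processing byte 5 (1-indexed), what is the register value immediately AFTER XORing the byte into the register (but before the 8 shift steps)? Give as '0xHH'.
Register before byte 5: 0x8C
Byte 5: 0xB8
0x8C XOR 0xB8 = 0x34

Answer: 0x34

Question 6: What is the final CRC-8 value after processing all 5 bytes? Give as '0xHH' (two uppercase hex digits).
After byte 1 (0x7D): reg=0x74
After byte 2 (0x6C): reg=0x48
After byte 3 (0xA3): reg=0x9F
After byte 4 (0xAB): reg=0x8C
After byte 5 (0xB8): reg=0x8C

Answer: 0x8C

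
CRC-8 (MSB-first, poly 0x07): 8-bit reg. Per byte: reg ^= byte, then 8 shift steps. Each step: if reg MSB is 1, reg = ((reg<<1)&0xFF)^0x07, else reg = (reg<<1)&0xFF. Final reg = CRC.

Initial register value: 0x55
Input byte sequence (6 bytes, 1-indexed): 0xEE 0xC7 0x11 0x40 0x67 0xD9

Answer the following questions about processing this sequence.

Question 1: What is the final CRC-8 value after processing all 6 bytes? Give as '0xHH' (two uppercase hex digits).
Answer: 0x63

Derivation:
After byte 1 (0xEE): reg=0x28
After byte 2 (0xC7): reg=0x83
After byte 3 (0x11): reg=0xF7
After byte 4 (0x40): reg=0x0C
After byte 5 (0x67): reg=0x16
After byte 6 (0xD9): reg=0x63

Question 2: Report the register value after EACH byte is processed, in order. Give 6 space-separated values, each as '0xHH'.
0x28 0x83 0xF7 0x0C 0x16 0x63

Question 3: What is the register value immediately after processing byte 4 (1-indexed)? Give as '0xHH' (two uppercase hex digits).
Answer: 0x0C

Derivation:
After byte 1 (0xEE): reg=0x28
After byte 2 (0xC7): reg=0x83
After byte 3 (0x11): reg=0xF7
After byte 4 (0x40): reg=0x0C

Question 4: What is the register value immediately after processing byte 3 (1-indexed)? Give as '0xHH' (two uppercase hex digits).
Answer: 0xF7

Derivation:
After byte 1 (0xEE): reg=0x28
After byte 2 (0xC7): reg=0x83
After byte 3 (0x11): reg=0xF7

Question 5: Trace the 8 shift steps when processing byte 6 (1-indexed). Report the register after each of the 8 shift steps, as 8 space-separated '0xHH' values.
Answer: 0x99 0x35 0x6A 0xD4 0xAF 0x59 0xB2 0x63

Derivation:
After byte 1 (0xEE): reg=0x28
After byte 2 (0xC7): reg=0x83
After byte 3 (0x11): reg=0xF7
After byte 4 (0x40): reg=0x0C
After byte 5 (0x67): reg=0x16
Register before byte 6: 0x16
After XOR with byte 0xD9: 0xCF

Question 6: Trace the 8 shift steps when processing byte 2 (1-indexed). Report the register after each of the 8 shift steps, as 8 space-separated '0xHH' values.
Answer: 0xD9 0xB5 0x6D 0xDA 0xB3 0x61 0xC2 0x83

Derivation:
After byte 1 (0xEE): reg=0x28
Register before byte 2: 0x28
After XOR with byte 0xC7: 0xEF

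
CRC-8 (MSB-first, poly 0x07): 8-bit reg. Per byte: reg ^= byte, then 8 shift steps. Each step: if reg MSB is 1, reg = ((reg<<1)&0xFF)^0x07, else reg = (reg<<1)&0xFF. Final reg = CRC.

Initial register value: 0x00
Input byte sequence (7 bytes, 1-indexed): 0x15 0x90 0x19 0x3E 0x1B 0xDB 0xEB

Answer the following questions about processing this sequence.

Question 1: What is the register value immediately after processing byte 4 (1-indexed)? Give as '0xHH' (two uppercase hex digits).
After byte 1 (0x15): reg=0x6B
After byte 2 (0x90): reg=0xEF
After byte 3 (0x19): reg=0xCC
After byte 4 (0x3E): reg=0xD0

Answer: 0xD0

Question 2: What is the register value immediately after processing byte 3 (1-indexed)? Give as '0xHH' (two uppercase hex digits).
Answer: 0xCC

Derivation:
After byte 1 (0x15): reg=0x6B
After byte 2 (0x90): reg=0xEF
After byte 3 (0x19): reg=0xCC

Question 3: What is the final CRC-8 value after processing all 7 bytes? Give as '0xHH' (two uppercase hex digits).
Answer: 0xD3

Derivation:
After byte 1 (0x15): reg=0x6B
After byte 2 (0x90): reg=0xEF
After byte 3 (0x19): reg=0xCC
After byte 4 (0x3E): reg=0xD0
After byte 5 (0x1B): reg=0x7F
After byte 6 (0xDB): reg=0x75
After byte 7 (0xEB): reg=0xD3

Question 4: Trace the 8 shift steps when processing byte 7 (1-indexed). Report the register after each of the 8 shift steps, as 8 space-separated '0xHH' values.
Answer: 0x3B 0x76 0xEC 0xDF 0xB9 0x75 0xEA 0xD3

Derivation:
After byte 1 (0x15): reg=0x6B
After byte 2 (0x90): reg=0xEF
After byte 3 (0x19): reg=0xCC
After byte 4 (0x3E): reg=0xD0
After byte 5 (0x1B): reg=0x7F
After byte 6 (0xDB): reg=0x75
Register before byte 7: 0x75
After XOR with byte 0xEB: 0x9E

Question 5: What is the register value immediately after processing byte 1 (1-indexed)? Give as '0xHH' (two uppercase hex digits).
Answer: 0x6B

Derivation:
After byte 1 (0x15): reg=0x6B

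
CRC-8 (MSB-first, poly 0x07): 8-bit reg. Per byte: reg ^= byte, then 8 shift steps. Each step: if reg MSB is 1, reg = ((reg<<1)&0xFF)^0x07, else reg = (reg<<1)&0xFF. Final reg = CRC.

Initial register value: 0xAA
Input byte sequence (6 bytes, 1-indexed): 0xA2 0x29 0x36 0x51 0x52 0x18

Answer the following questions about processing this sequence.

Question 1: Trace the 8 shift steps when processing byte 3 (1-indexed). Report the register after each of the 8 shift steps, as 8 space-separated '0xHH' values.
Answer: 0x82 0x03 0x06 0x0C 0x18 0x30 0x60 0xC0

Derivation:
After byte 1 (0xA2): reg=0x38
After byte 2 (0x29): reg=0x77
Register before byte 3: 0x77
After XOR with byte 0x36: 0x41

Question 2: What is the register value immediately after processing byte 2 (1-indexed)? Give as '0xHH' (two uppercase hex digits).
Answer: 0x77

Derivation:
After byte 1 (0xA2): reg=0x38
After byte 2 (0x29): reg=0x77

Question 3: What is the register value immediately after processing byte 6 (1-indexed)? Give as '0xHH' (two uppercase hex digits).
Answer: 0xAC

Derivation:
After byte 1 (0xA2): reg=0x38
After byte 2 (0x29): reg=0x77
After byte 3 (0x36): reg=0xC0
After byte 4 (0x51): reg=0xFE
After byte 5 (0x52): reg=0x4D
After byte 6 (0x18): reg=0xAC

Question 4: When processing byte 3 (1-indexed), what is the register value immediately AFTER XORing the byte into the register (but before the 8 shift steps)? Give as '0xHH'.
Register before byte 3: 0x77
Byte 3: 0x36
0x77 XOR 0x36 = 0x41

Answer: 0x41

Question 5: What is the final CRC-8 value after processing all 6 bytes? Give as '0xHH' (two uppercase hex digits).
Answer: 0xAC

Derivation:
After byte 1 (0xA2): reg=0x38
After byte 2 (0x29): reg=0x77
After byte 3 (0x36): reg=0xC0
After byte 4 (0x51): reg=0xFE
After byte 5 (0x52): reg=0x4D
After byte 6 (0x18): reg=0xAC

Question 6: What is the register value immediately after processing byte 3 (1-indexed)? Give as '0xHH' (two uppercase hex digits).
After byte 1 (0xA2): reg=0x38
After byte 2 (0x29): reg=0x77
After byte 3 (0x36): reg=0xC0

Answer: 0xC0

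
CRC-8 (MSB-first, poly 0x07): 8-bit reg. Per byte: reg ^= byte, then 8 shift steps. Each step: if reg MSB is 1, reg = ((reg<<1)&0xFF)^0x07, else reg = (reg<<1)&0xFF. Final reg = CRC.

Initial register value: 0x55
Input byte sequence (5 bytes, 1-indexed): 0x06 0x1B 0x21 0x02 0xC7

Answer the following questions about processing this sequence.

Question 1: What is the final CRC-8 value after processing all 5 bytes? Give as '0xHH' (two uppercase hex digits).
After byte 1 (0x06): reg=0xBE
After byte 2 (0x1B): reg=0x72
After byte 3 (0x21): reg=0xBE
After byte 4 (0x02): reg=0x3D
After byte 5 (0xC7): reg=0xE8

Answer: 0xE8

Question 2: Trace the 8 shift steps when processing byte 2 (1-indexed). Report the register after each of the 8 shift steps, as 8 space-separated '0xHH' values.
After byte 1 (0x06): reg=0xBE
Register before byte 2: 0xBE
After XOR with byte 0x1B: 0xA5

Answer: 0x4D 0x9A 0x33 0x66 0xCC 0x9F 0x39 0x72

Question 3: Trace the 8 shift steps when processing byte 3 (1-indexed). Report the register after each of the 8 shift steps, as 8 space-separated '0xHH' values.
Answer: 0xA6 0x4B 0x96 0x2B 0x56 0xAC 0x5F 0xBE

Derivation:
After byte 1 (0x06): reg=0xBE
After byte 2 (0x1B): reg=0x72
Register before byte 3: 0x72
After XOR with byte 0x21: 0x53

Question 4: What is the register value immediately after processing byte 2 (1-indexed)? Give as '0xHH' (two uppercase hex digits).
Answer: 0x72

Derivation:
After byte 1 (0x06): reg=0xBE
After byte 2 (0x1B): reg=0x72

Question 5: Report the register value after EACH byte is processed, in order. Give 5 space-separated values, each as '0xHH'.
0xBE 0x72 0xBE 0x3D 0xE8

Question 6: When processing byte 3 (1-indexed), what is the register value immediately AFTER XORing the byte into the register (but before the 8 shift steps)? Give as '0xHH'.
Answer: 0x53

Derivation:
Register before byte 3: 0x72
Byte 3: 0x21
0x72 XOR 0x21 = 0x53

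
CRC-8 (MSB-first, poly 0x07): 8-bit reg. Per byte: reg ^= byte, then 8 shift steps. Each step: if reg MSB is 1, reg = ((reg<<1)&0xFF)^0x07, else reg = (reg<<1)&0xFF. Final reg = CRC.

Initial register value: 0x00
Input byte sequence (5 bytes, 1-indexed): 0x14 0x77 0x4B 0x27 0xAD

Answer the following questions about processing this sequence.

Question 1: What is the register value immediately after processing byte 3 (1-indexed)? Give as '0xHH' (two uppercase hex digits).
Answer: 0x36

Derivation:
After byte 1 (0x14): reg=0x6C
After byte 2 (0x77): reg=0x41
After byte 3 (0x4B): reg=0x36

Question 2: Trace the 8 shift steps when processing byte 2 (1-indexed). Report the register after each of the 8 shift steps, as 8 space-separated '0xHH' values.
Answer: 0x36 0x6C 0xD8 0xB7 0x69 0xD2 0xA3 0x41

Derivation:
After byte 1 (0x14): reg=0x6C
Register before byte 2: 0x6C
After XOR with byte 0x77: 0x1B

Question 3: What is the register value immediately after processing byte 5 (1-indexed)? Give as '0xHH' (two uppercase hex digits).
Answer: 0x08

Derivation:
After byte 1 (0x14): reg=0x6C
After byte 2 (0x77): reg=0x41
After byte 3 (0x4B): reg=0x36
After byte 4 (0x27): reg=0x77
After byte 5 (0xAD): reg=0x08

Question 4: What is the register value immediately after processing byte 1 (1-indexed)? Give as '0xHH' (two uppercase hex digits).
Answer: 0x6C

Derivation:
After byte 1 (0x14): reg=0x6C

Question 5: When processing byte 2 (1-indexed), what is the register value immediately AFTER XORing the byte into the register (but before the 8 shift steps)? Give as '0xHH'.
Register before byte 2: 0x6C
Byte 2: 0x77
0x6C XOR 0x77 = 0x1B

Answer: 0x1B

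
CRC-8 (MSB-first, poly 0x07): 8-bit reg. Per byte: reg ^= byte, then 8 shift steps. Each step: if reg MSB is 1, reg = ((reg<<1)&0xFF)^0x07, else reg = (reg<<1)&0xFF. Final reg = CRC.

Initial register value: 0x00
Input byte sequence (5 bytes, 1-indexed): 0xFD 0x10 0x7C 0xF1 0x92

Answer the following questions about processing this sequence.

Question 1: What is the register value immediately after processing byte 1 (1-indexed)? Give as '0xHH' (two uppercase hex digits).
After byte 1 (0xFD): reg=0xFD

Answer: 0xFD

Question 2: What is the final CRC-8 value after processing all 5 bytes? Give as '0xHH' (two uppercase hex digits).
Answer: 0xF1

Derivation:
After byte 1 (0xFD): reg=0xFD
After byte 2 (0x10): reg=0x8D
After byte 3 (0x7C): reg=0xD9
After byte 4 (0xF1): reg=0xD8
After byte 5 (0x92): reg=0xF1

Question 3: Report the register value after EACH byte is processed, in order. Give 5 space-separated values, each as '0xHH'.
0xFD 0x8D 0xD9 0xD8 0xF1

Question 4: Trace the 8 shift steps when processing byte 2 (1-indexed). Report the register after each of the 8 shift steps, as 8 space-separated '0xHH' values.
Answer: 0xDD 0xBD 0x7D 0xFA 0xF3 0xE1 0xC5 0x8D

Derivation:
After byte 1 (0xFD): reg=0xFD
Register before byte 2: 0xFD
After XOR with byte 0x10: 0xED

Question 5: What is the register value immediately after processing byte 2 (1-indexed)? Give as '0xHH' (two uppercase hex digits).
After byte 1 (0xFD): reg=0xFD
After byte 2 (0x10): reg=0x8D

Answer: 0x8D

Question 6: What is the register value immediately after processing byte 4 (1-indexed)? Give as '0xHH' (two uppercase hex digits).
After byte 1 (0xFD): reg=0xFD
After byte 2 (0x10): reg=0x8D
After byte 3 (0x7C): reg=0xD9
After byte 4 (0xF1): reg=0xD8

Answer: 0xD8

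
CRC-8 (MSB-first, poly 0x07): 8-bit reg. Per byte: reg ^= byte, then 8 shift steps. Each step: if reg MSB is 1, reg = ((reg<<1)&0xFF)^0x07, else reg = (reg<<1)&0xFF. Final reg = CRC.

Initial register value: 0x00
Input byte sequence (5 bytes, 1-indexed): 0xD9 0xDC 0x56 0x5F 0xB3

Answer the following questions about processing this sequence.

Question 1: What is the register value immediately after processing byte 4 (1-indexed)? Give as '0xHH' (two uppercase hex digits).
Answer: 0x56

Derivation:
After byte 1 (0xD9): reg=0x01
After byte 2 (0xDC): reg=0x1D
After byte 3 (0x56): reg=0xF6
After byte 4 (0x5F): reg=0x56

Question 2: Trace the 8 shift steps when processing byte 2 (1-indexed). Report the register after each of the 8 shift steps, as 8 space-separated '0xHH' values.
After byte 1 (0xD9): reg=0x01
Register before byte 2: 0x01
After XOR with byte 0xDC: 0xDD

Answer: 0xBD 0x7D 0xFA 0xF3 0xE1 0xC5 0x8D 0x1D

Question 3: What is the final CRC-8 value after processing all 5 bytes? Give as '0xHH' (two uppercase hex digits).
After byte 1 (0xD9): reg=0x01
After byte 2 (0xDC): reg=0x1D
After byte 3 (0x56): reg=0xF6
After byte 4 (0x5F): reg=0x56
After byte 5 (0xB3): reg=0xB5

Answer: 0xB5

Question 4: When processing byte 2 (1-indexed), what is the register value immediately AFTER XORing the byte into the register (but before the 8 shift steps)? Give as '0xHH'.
Answer: 0xDD

Derivation:
Register before byte 2: 0x01
Byte 2: 0xDC
0x01 XOR 0xDC = 0xDD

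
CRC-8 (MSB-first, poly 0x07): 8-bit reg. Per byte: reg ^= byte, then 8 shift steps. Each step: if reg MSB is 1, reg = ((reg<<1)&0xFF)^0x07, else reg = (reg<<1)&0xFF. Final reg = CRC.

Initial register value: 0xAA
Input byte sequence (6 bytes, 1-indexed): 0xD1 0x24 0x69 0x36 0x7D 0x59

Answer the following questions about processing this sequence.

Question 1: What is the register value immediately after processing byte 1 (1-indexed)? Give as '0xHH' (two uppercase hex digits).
Answer: 0x66

Derivation:
After byte 1 (0xD1): reg=0x66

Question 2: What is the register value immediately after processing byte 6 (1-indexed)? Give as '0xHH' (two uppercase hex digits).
After byte 1 (0xD1): reg=0x66
After byte 2 (0x24): reg=0xC9
After byte 3 (0x69): reg=0x69
After byte 4 (0x36): reg=0x9A
After byte 5 (0x7D): reg=0xBB
After byte 6 (0x59): reg=0xA0

Answer: 0xA0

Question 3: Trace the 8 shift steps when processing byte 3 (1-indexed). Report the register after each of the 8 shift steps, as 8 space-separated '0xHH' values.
Answer: 0x47 0x8E 0x1B 0x36 0x6C 0xD8 0xB7 0x69

Derivation:
After byte 1 (0xD1): reg=0x66
After byte 2 (0x24): reg=0xC9
Register before byte 3: 0xC9
After XOR with byte 0x69: 0xA0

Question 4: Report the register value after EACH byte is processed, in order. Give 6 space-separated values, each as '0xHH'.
0x66 0xC9 0x69 0x9A 0xBB 0xA0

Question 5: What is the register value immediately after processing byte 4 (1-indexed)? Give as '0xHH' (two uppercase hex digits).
After byte 1 (0xD1): reg=0x66
After byte 2 (0x24): reg=0xC9
After byte 3 (0x69): reg=0x69
After byte 4 (0x36): reg=0x9A

Answer: 0x9A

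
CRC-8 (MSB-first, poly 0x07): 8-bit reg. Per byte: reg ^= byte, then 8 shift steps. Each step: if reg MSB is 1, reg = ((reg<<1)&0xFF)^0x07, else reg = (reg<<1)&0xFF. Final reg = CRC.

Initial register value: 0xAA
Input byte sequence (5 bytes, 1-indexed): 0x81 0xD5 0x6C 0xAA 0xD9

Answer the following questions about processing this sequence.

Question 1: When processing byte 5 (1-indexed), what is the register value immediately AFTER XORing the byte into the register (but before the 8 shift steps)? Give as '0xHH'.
Answer: 0x24

Derivation:
Register before byte 5: 0xFD
Byte 5: 0xD9
0xFD XOR 0xD9 = 0x24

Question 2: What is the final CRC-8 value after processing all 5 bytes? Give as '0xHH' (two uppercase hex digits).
Answer: 0xFC

Derivation:
After byte 1 (0x81): reg=0xD1
After byte 2 (0xD5): reg=0x1C
After byte 3 (0x6C): reg=0x57
After byte 4 (0xAA): reg=0xFD
After byte 5 (0xD9): reg=0xFC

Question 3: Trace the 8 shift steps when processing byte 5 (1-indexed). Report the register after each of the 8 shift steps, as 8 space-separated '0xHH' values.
After byte 1 (0x81): reg=0xD1
After byte 2 (0xD5): reg=0x1C
After byte 3 (0x6C): reg=0x57
After byte 4 (0xAA): reg=0xFD
Register before byte 5: 0xFD
After XOR with byte 0xD9: 0x24

Answer: 0x48 0x90 0x27 0x4E 0x9C 0x3F 0x7E 0xFC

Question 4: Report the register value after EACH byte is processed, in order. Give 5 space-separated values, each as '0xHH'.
0xD1 0x1C 0x57 0xFD 0xFC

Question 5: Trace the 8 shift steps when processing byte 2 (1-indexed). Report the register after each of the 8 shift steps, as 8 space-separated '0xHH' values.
After byte 1 (0x81): reg=0xD1
Register before byte 2: 0xD1
After XOR with byte 0xD5: 0x04

Answer: 0x08 0x10 0x20 0x40 0x80 0x07 0x0E 0x1C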